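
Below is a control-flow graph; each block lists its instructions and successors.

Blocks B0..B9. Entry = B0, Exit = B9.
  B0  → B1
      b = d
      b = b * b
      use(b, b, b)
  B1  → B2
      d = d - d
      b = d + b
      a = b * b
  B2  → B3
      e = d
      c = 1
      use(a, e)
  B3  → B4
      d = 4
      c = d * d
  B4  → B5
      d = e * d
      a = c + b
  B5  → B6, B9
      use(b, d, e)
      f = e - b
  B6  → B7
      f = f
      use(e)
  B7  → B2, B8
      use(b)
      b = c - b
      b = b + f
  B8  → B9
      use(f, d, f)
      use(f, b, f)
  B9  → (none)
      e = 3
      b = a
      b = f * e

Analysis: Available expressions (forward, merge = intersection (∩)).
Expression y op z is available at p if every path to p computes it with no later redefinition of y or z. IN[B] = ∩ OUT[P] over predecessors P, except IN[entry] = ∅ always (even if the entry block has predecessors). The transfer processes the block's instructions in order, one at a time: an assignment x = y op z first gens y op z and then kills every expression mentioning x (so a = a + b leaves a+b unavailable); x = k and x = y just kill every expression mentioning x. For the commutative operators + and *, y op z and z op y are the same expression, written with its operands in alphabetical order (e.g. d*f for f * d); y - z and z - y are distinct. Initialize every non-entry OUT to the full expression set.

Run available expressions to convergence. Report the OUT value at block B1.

Answer: {b*b}

Derivation:
Fixpoint table:
  B0:  IN={}  OUT={}
  B1:  IN={}  OUT={b*b}
  B2:  IN={}  OUT={}
  B3:  IN={}  OUT={d*d}
  B4:  IN={d*d}  OUT={b+c}
  B5:  IN={b+c}  OUT={b+c, e-b}
  B6:  IN={b+c, e-b}  OUT={b+c, e-b}
  B7:  IN={b+c, e-b}  OUT={}
  B8:  IN={}  OUT={}
  B9:  IN={}  OUT={e*f}

Merge at B1: IN[B1] = OUT[B0] = {}
Applying B1's transfer function to that IN value gives OUT[B1] (row B1 above).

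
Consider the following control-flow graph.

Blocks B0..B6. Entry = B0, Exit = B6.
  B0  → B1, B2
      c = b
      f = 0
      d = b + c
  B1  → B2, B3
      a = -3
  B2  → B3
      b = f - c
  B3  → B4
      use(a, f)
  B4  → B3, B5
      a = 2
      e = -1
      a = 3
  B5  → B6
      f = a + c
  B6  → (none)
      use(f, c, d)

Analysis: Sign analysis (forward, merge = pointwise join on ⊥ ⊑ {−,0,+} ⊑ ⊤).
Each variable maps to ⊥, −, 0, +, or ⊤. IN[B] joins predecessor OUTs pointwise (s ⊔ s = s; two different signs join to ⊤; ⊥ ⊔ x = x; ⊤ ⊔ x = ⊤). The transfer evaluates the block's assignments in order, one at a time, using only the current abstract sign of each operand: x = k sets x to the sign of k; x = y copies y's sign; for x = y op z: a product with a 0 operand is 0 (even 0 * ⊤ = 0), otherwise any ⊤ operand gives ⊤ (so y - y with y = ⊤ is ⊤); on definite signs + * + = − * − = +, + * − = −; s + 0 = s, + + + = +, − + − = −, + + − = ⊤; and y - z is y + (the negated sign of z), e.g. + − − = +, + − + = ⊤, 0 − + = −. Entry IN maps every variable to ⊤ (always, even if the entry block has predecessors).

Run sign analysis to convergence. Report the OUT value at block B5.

Answer: {a: +, b: ⊤, c: ⊤, d: ⊤, e: -, f: ⊤}

Working:
Converged values:
  B0:  IN=(all ⊤)  OUT={f:0; rest ⊤}
  B1:  IN={f:0; rest ⊤}  OUT={a:-, f:0; rest ⊤}
  B2:  IN={f:0; rest ⊤}  OUT={f:0; rest ⊤}
  B3:  IN={f:0; rest ⊤}  OUT={f:0; rest ⊤}
  B4:  IN={f:0; rest ⊤}  OUT={a:+, e:-, f:0; rest ⊤}
  B5:  IN={a:+, e:-, f:0; rest ⊤}  OUT={a:+, e:-; rest ⊤}
  B6:  IN={a:+, e:-; rest ⊤}  OUT={a:+, e:-; rest ⊤}

Merge at B5: IN[B5] = OUT[B4] = {a: +, b: ⊤, c: ⊤, d: ⊤, e: -, f: 0}
Applying B5's transfer function to that IN value gives OUT[B5] (row B5 above).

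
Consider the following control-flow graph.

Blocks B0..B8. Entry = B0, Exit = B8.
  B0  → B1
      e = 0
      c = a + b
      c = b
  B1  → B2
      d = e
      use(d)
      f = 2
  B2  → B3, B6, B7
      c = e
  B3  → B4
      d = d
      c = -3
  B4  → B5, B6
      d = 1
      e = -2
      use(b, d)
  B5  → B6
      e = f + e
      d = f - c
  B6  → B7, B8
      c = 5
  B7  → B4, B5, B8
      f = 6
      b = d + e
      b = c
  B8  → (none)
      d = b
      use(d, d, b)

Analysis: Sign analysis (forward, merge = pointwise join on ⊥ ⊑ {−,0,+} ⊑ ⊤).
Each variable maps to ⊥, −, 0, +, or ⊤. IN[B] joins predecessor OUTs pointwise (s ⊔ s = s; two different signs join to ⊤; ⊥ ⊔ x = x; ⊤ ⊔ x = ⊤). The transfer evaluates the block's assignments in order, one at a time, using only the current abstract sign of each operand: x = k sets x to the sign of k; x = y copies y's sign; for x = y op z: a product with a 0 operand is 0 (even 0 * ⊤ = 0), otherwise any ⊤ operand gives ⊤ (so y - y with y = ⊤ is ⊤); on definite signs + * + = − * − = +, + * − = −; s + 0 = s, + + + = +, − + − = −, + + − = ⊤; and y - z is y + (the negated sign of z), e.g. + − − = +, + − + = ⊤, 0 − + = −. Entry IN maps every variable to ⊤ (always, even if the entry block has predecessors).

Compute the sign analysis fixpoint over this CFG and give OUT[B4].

Answer: {a: ⊤, b: ⊤, c: ⊤, d: +, e: -, f: +}

Working:
Converged values:
  B0:   IN=(all ⊤)   OUT={e:0; rest ⊤}
  B1:   IN={e:0; rest ⊤}   OUT={d:0, e:0, f:+; rest ⊤}
  B2:   IN={d:0, e:0, f:+; rest ⊤}   OUT={c:0, d:0, e:0, f:+; rest ⊤}
  B3:   IN={c:0, d:0, e:0, f:+; rest ⊤}   OUT={c:-, d:0, e:0, f:+; rest ⊤}
  B4:   IN={f:+; rest ⊤}   OUT={d:+, e:-, f:+; rest ⊤}
  B5:   IN={f:+; rest ⊤}   OUT={f:+; rest ⊤}
  B6:   IN={f:+; rest ⊤}   OUT={c:+, f:+; rest ⊤}
  B7:   IN={f:+; rest ⊤}   OUT={f:+; rest ⊤}
  B8:   IN={f:+; rest ⊤}   OUT={f:+; rest ⊤}

Merge at B4: IN[B4] = OUT[B3] ⊔ OUT[B7] = {a: ⊤, b: ⊤, c: ⊤, d: ⊤, e: ⊤, f: +}
Applying B4's transfer function to that IN value gives OUT[B4] (row B4 above).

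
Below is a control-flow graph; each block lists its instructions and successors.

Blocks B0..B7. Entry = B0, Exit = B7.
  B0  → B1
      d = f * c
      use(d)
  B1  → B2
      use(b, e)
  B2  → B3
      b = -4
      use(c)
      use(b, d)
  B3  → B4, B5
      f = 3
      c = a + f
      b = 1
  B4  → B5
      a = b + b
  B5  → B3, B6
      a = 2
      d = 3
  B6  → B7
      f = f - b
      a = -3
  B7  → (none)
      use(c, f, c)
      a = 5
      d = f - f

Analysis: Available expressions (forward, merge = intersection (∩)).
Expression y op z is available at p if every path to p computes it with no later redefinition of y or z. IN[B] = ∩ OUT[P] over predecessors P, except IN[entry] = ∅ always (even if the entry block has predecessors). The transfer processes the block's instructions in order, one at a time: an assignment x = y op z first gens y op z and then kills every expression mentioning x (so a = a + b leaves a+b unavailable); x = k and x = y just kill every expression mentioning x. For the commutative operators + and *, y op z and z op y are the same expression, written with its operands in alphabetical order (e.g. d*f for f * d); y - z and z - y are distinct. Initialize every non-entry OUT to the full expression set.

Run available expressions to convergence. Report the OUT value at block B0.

Answer: {c*f}

Trace:
Fixpoint table:
  B0: | IN={} | OUT={c*f}
  B1: | IN={c*f} | OUT={c*f}
  B2: | IN={c*f} | OUT={c*f}
  B3: | IN={} | OUT={a+f}
  B4: | IN={a+f} | OUT={b+b}
  B5: | IN={} | OUT={}
  B6: | IN={} | OUT={}
  B7: | IN={} | OUT={f-f}

B0 is the boundary node: IN[B0] = {}
Applying B0's transfer function to that IN value gives OUT[B0] (row B0 above).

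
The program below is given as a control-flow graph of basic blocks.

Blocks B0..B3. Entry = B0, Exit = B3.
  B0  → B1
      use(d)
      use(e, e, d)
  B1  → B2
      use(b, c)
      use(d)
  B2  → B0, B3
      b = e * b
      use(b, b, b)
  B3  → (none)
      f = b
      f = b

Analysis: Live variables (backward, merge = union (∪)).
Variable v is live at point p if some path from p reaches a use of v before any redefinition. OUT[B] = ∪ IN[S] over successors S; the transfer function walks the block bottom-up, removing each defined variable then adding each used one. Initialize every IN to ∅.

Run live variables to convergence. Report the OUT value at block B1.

Answer: {b, c, d, e}

Derivation:
Converged values:
  B0:   IN={b, c, d, e}   OUT={b, c, d, e}
  B1:   IN={b, c, d, e}   OUT={b, c, d, e}
  B2:   IN={b, c, d, e}   OUT={b, c, d, e}
  B3:   IN={b}   OUT={}

Merge at B1: OUT[B1] = IN[B2] = {b, c, d, e}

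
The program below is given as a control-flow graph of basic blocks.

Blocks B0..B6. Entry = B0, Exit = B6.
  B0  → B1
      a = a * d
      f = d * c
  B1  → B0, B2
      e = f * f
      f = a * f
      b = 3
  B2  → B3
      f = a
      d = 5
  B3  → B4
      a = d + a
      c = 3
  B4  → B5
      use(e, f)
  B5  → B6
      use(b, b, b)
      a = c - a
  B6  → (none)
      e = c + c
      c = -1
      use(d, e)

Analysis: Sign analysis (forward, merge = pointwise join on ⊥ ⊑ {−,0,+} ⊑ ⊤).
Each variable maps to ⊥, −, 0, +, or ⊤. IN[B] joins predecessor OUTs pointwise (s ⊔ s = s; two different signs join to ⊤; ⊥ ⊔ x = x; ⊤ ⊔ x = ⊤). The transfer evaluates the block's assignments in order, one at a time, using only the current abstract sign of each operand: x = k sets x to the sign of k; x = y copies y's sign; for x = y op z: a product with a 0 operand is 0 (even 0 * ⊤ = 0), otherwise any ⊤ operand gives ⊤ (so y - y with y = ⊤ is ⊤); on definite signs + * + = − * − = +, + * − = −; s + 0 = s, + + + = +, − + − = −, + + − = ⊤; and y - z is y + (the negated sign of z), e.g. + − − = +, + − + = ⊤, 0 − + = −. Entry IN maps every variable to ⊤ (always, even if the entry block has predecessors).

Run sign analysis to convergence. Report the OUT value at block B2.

Converged values:
  B0:  IN=(all ⊤)  OUT=(all ⊤)
  B1:  IN=(all ⊤)  OUT={b:+; rest ⊤}
  B2:  IN={b:+; rest ⊤}  OUT={b:+, d:+; rest ⊤}
  B3:  IN={b:+, d:+; rest ⊤}  OUT={b:+, c:+, d:+; rest ⊤}
  B4:  IN={b:+, c:+, d:+; rest ⊤}  OUT={b:+, c:+, d:+; rest ⊤}
  B5:  IN={b:+, c:+, d:+; rest ⊤}  OUT={b:+, c:+, d:+; rest ⊤}
  B6:  IN={b:+, c:+, d:+; rest ⊤}  OUT={b:+, c:-, d:+, e:+; rest ⊤}

Merge at B2: IN[B2] = OUT[B1] = {a: ⊤, b: +, c: ⊤, d: ⊤, e: ⊤, f: ⊤}
Applying B2's transfer function to that IN value gives OUT[B2] (row B2 above).

Answer: {a: ⊤, b: +, c: ⊤, d: +, e: ⊤, f: ⊤}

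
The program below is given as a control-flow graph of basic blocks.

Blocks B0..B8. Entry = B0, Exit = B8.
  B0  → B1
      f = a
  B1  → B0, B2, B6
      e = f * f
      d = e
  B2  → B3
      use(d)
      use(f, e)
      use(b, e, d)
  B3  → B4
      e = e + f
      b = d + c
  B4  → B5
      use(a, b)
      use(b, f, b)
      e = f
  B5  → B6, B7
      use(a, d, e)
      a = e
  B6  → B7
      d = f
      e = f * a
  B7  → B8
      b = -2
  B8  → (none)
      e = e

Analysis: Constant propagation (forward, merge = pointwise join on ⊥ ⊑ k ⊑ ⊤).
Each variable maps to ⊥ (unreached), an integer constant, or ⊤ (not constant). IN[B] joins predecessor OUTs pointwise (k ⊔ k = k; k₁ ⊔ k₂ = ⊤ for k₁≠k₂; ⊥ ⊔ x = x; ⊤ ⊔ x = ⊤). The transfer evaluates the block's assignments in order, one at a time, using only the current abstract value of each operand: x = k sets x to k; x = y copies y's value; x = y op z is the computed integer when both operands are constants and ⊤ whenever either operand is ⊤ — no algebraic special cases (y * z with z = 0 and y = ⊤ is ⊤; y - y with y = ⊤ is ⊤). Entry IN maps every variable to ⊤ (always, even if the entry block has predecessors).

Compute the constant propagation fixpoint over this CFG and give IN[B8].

Per-block solution:
  B0:  IN=(all ⊤)  OUT=(all ⊤)
  B1:  IN=(all ⊤)  OUT=(all ⊤)
  B2:  IN=(all ⊤)  OUT=(all ⊤)
  B3:  IN=(all ⊤)  OUT=(all ⊤)
  B4:  IN=(all ⊤)  OUT=(all ⊤)
  B5:  IN=(all ⊤)  OUT=(all ⊤)
  B6:  IN=(all ⊤)  OUT=(all ⊤)
  B7:  IN=(all ⊤)  OUT={b:-2; rest ⊤}
  B8:  IN={b:-2; rest ⊤}  OUT={b:-2; rest ⊤}

Merge at B8: IN[B8] = OUT[B7] = {a: ⊤, b: -2, c: ⊤, d: ⊤, e: ⊤, f: ⊤}

Answer: {a: ⊤, b: -2, c: ⊤, d: ⊤, e: ⊤, f: ⊤}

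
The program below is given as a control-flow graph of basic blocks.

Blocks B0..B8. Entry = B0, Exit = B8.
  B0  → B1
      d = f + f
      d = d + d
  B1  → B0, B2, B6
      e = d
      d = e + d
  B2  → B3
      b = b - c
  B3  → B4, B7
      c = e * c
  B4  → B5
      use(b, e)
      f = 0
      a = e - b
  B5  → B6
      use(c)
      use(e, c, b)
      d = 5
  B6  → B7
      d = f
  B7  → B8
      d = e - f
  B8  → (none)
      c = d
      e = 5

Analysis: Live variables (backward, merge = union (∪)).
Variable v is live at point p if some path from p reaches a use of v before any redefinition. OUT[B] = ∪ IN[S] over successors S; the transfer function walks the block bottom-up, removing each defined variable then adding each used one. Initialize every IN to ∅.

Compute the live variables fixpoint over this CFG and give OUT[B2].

Answer: {b, c, e, f}

Derivation:
Fixpoint table:
  B0:   IN={b, c, f}   OUT={b, c, d, f}
  B1:   IN={b, c, d, f}   OUT={b, c, e, f}
  B2:   IN={b, c, e, f}   OUT={b, c, e, f}
  B3:   IN={b, c, e, f}   OUT={b, c, e, f}
  B4:   IN={b, c, e}   OUT={b, c, e, f}
  B5:   IN={b, c, e, f}   OUT={e, f}
  B6:   IN={e, f}   OUT={e, f}
  B7:   IN={e, f}   OUT={d}
  B8:   IN={d}   OUT={}

Merge at B2: OUT[B2] = IN[B3] = {b, c, e, f}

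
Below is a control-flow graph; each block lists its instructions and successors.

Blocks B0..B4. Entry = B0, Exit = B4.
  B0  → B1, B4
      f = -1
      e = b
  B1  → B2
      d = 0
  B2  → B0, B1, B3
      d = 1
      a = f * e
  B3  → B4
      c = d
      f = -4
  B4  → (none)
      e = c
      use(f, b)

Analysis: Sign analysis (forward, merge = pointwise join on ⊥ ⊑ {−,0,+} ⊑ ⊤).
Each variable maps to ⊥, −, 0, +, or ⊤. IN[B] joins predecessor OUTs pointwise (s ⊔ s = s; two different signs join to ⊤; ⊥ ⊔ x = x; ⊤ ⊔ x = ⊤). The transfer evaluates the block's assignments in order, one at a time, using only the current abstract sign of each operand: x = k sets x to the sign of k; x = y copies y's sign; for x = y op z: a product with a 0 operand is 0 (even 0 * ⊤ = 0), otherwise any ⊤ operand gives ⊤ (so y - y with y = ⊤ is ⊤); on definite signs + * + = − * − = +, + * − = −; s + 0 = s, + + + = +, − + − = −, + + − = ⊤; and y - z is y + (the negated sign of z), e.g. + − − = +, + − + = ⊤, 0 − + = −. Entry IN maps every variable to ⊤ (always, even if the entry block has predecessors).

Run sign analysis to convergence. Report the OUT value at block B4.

Answer: {a: ⊤, b: ⊤, c: ⊤, d: ⊤, e: ⊤, f: -}

Derivation:
Fixpoint table:
  B0:  IN=(all ⊤)  OUT={f:-; rest ⊤}
  B1:  IN={f:-; rest ⊤}  OUT={d:0, f:-; rest ⊤}
  B2:  IN={d:0, f:-; rest ⊤}  OUT={d:+, f:-; rest ⊤}
  B3:  IN={d:+, f:-; rest ⊤}  OUT={c:+, d:+, f:-; rest ⊤}
  B4:  IN={f:-; rest ⊤}  OUT={f:-; rest ⊤}

Merge at B4: IN[B4] = OUT[B0] ⊔ OUT[B3] = {a: ⊤, b: ⊤, c: ⊤, d: ⊤, e: ⊤, f: -}
Applying B4's transfer function to that IN value gives OUT[B4] (row B4 above).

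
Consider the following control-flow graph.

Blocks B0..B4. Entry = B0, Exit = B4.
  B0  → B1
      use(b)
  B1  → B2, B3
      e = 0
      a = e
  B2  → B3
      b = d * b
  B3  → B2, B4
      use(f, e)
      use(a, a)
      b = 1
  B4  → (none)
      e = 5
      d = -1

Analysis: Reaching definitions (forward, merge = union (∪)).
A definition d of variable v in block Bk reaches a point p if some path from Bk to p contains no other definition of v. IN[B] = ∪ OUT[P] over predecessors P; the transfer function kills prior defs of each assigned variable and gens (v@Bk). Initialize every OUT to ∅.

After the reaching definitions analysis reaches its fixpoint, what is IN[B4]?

Answer: {a@B1, b@B3, e@B1}

Trace:
Per-block solution:
  B0:  IN={}  OUT={}
  B1:  IN={}  OUT={a@B1, e@B1}
  B2:  IN={a@B1, b@B3, e@B1}  OUT={a@B1, b@B2, e@B1}
  B3:  IN={a@B1, b@B2, e@B1}  OUT={a@B1, b@B3, e@B1}
  B4:  IN={a@B1, b@B3, e@B1}  OUT={a@B1, b@B3, d@B4, e@B4}

Merge at B4: IN[B4] = OUT[B3] = {a@B1, b@B3, e@B1}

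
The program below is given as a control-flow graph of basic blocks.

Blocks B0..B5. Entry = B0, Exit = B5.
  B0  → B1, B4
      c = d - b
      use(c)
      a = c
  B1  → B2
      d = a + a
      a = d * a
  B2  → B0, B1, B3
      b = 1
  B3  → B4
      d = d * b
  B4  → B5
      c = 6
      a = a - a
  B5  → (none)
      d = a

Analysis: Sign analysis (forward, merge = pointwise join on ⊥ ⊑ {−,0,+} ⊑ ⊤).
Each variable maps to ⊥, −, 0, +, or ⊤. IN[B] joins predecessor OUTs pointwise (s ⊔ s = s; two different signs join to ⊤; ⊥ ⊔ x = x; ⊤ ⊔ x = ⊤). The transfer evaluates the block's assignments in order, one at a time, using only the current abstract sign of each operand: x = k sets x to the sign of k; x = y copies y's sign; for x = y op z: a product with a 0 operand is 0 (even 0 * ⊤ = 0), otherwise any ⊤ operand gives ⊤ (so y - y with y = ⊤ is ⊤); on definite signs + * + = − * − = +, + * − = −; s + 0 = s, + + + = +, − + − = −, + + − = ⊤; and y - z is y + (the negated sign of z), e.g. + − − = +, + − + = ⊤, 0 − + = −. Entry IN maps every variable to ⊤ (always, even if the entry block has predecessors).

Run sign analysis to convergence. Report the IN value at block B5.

Answer: {a: ⊤, b: ⊤, c: +, d: ⊤, e: ⊤, f: ⊤}

Trace:
Converged values:
  B0: | IN=(all ⊤) | OUT=(all ⊤)
  B1: | IN=(all ⊤) | OUT=(all ⊤)
  B2: | IN=(all ⊤) | OUT={b:+; rest ⊤}
  B3: | IN={b:+; rest ⊤} | OUT={b:+; rest ⊤}
  B4: | IN=(all ⊤) | OUT={c:+; rest ⊤}
  B5: | IN={c:+; rest ⊤} | OUT={c:+; rest ⊤}

Merge at B5: IN[B5] = OUT[B4] = {a: ⊤, b: ⊤, c: +, d: ⊤, e: ⊤, f: ⊤}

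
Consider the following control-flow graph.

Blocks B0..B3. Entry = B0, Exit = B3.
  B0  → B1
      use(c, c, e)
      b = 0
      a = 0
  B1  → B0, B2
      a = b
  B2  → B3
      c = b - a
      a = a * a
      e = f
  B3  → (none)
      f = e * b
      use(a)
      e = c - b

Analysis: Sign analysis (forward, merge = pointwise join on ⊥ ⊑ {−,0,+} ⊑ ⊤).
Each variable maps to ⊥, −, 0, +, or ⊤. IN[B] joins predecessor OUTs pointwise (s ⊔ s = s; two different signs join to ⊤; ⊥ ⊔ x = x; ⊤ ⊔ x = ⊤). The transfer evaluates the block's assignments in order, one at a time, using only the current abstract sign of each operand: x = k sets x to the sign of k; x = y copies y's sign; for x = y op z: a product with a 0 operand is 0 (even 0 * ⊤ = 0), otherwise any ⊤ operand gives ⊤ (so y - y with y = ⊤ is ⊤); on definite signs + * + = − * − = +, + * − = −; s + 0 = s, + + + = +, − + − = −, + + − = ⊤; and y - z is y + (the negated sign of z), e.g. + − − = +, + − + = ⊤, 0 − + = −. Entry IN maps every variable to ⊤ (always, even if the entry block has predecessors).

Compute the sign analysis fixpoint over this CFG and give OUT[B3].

Answer: {a: 0, b: 0, c: 0, d: ⊤, e: 0, f: 0}

Trace:
Per-block solution:
  B0: | IN=(all ⊤) | OUT={a:0, b:0; rest ⊤}
  B1: | IN={a:0, b:0; rest ⊤} | OUT={a:0, b:0; rest ⊤}
  B2: | IN={a:0, b:0; rest ⊤} | OUT={a:0, b:0, c:0; rest ⊤}
  B3: | IN={a:0, b:0, c:0; rest ⊤} | OUT={a:0, b:0, c:0, e:0, f:0; rest ⊤}

Merge at B3: IN[B3] = OUT[B2] = {a: 0, b: 0, c: 0, d: ⊤, e: ⊤, f: ⊤}
Applying B3's transfer function to that IN value gives OUT[B3] (row B3 above).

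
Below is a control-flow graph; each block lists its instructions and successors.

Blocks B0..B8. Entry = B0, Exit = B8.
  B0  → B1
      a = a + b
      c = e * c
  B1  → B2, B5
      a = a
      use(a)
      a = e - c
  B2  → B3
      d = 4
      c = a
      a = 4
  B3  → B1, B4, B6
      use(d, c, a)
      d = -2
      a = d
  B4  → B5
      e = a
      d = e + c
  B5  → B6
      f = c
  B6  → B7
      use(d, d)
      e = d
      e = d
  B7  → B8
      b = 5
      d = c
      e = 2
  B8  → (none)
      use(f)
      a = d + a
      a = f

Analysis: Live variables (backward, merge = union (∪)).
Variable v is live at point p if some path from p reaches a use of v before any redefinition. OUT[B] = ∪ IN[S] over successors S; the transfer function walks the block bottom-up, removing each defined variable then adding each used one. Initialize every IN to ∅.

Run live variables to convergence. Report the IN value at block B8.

Converged values:
  B0: | IN={a, b, c, d, e, f} | OUT={a, c, d, e, f}
  B1: | IN={a, c, d, e, f} | OUT={a, c, d, e, f}
  B2: | IN={a, e, f} | OUT={a, c, d, e, f}
  B3: | IN={a, c, d, e, f} | OUT={a, c, d, e, f}
  B4: | IN={a, c} | OUT={a, c, d}
  B5: | IN={a, c, d} | OUT={a, c, d, f}
  B6: | IN={a, c, d, f} | OUT={a, c, f}
  B7: | IN={a, c, f} | OUT={a, d, f}
  B8: | IN={a, d, f} | OUT={}

B8 is the boundary node: OUT[B8] = {}
Applying B8's transfer function to that OUT value gives IN[B8] (row B8 above).

Answer: {a, d, f}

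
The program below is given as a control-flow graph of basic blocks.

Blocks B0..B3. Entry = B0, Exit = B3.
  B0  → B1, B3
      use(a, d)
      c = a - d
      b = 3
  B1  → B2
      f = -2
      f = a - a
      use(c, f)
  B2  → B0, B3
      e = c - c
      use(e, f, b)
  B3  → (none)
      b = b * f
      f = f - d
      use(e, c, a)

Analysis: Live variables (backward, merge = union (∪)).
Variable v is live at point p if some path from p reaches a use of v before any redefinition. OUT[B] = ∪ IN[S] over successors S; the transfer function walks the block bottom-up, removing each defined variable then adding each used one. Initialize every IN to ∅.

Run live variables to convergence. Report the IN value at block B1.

Per-block solution:
  B0:   IN={a, d, e, f}   OUT={a, b, c, d, e, f}
  B1:   IN={a, b, c, d}   OUT={a, b, c, d, f}
  B2:   IN={a, b, c, d, f}   OUT={a, b, c, d, e, f}
  B3:   IN={a, b, c, d, e, f}   OUT={}

Merge at B1: OUT[B1] = IN[B2] = {a, b, c, d, f}
Applying B1's transfer function to that OUT value gives IN[B1] (row B1 above).

Answer: {a, b, c, d}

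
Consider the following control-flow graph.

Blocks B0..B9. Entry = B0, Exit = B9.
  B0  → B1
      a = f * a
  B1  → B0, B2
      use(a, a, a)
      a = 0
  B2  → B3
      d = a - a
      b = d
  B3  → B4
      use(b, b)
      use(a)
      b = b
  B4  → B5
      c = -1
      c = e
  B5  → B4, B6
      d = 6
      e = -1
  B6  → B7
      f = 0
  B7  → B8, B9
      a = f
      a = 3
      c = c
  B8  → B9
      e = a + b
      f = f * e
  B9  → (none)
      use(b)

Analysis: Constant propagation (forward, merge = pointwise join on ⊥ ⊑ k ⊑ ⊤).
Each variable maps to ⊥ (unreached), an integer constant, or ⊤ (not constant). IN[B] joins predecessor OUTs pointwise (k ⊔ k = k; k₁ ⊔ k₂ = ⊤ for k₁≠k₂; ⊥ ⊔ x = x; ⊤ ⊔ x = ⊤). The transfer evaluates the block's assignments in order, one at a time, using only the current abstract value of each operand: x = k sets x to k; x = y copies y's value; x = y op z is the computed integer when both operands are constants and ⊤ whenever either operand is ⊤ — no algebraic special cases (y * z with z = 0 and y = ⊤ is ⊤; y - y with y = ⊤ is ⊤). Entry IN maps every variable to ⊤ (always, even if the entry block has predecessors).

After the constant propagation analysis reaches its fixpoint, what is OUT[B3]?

Converged values:
  B0: | IN=(all ⊤) | OUT=(all ⊤)
  B1: | IN=(all ⊤) | OUT={a:0; rest ⊤}
  B2: | IN={a:0; rest ⊤} | OUT={a:0, b:0, d:0; rest ⊤}
  B3: | IN={a:0, b:0, d:0; rest ⊤} | OUT={a:0, b:0, d:0; rest ⊤}
  B4: | IN={a:0, b:0; rest ⊤} | OUT={a:0, b:0; rest ⊤}
  B5: | IN={a:0, b:0; rest ⊤} | OUT={a:0, b:0, d:6, e:-1; rest ⊤}
  B6: | IN={a:0, b:0, d:6, e:-1; rest ⊤} | OUT={a:0, b:0, d:6, e:-1, f:0; rest ⊤}
  B7: | IN={a:0, b:0, d:6, e:-1, f:0; rest ⊤} | OUT={a:3, b:0, d:6, e:-1, f:0; rest ⊤}
  B8: | IN={a:3, b:0, d:6, e:-1, f:0; rest ⊤} | OUT={a:3, b:0, d:6, e:3, f:0; rest ⊤}
  B9: | IN={a:3, b:0, d:6, f:0; rest ⊤} | OUT={a:3, b:0, d:6, f:0; rest ⊤}

Merge at B3: IN[B3] = OUT[B2] = {a: 0, b: 0, c: ⊤, d: 0, e: ⊤, f: ⊤}
Applying B3's transfer function to that IN value gives OUT[B3] (row B3 above).

Answer: {a: 0, b: 0, c: ⊤, d: 0, e: ⊤, f: ⊤}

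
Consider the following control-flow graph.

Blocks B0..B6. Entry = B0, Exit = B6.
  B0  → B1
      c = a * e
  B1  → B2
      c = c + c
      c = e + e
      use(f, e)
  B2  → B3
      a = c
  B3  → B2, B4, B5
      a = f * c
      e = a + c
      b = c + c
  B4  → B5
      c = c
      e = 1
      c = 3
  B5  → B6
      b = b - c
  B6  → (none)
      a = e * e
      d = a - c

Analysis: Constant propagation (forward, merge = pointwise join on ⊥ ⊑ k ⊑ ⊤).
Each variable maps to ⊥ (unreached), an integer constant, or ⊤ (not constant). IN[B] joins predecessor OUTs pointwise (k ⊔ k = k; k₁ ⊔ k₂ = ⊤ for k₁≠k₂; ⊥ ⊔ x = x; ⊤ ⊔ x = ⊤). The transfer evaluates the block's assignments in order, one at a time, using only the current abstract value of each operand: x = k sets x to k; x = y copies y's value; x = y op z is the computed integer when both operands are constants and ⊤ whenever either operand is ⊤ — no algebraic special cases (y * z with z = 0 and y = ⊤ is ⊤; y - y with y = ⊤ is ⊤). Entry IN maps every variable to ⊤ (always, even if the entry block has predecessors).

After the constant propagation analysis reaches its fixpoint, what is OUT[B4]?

Converged values:
  B0: | IN=(all ⊤) | OUT=(all ⊤)
  B1: | IN=(all ⊤) | OUT=(all ⊤)
  B2: | IN=(all ⊤) | OUT=(all ⊤)
  B3: | IN=(all ⊤) | OUT=(all ⊤)
  B4: | IN=(all ⊤) | OUT={c:3, e:1; rest ⊤}
  B5: | IN=(all ⊤) | OUT=(all ⊤)
  B6: | IN=(all ⊤) | OUT=(all ⊤)

Merge at B4: IN[B4] = OUT[B3] = {a: ⊤, b: ⊤, c: ⊤, d: ⊤, e: ⊤, f: ⊤}
Applying B4's transfer function to that IN value gives OUT[B4] (row B4 above).

Answer: {a: ⊤, b: ⊤, c: 3, d: ⊤, e: 1, f: ⊤}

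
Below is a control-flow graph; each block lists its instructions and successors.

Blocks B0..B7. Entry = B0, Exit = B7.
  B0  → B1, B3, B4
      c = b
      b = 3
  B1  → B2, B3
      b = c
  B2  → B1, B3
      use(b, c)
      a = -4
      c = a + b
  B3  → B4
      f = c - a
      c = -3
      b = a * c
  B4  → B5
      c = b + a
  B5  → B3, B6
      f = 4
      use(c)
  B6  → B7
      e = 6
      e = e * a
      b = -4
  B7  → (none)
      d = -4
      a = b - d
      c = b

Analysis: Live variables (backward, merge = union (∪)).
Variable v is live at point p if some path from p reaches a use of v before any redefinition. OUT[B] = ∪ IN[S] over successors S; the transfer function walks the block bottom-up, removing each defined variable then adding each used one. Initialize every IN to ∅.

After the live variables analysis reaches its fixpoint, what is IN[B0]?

Answer: {a, b}

Derivation:
Per-block solution:
  B0:   IN={a, b}   OUT={a, b, c}
  B1:   IN={a, c}   OUT={a, b, c}
  B2:   IN={b, c}   OUT={a, c}
  B3:   IN={a, c}   OUT={a, b}
  B4:   IN={a, b}   OUT={a, c}
  B5:   IN={a, c}   OUT={a, c}
  B6:   IN={a}   OUT={b}
  B7:   IN={b}   OUT={}

Merge at B0: OUT[B0] = IN[B1] ⊔ IN[B3] ⊔ IN[B4] = {a, b, c}
Applying B0's transfer function to that OUT value gives IN[B0] (row B0 above).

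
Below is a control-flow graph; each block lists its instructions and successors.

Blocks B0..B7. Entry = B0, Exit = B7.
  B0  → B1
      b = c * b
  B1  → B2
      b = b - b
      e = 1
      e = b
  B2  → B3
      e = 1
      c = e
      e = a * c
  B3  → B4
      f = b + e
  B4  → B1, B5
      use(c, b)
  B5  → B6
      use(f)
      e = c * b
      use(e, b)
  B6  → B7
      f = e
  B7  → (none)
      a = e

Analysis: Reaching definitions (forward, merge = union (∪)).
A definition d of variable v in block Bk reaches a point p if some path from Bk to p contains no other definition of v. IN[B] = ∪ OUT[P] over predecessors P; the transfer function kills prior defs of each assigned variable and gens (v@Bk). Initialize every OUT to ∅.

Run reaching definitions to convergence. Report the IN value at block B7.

Answer: {b@B1, c@B2, e@B5, f@B6}

Working:
Converged values:
  B0:   IN={}   OUT={b@B0}
  B1:   IN={b@B0, b@B1, c@B2, e@B2, f@B3}   OUT={b@B1, c@B2, e@B1, f@B3}
  B2:   IN={b@B1, c@B2, e@B1, f@B3}   OUT={b@B1, c@B2, e@B2, f@B3}
  B3:   IN={b@B1, c@B2, e@B2, f@B3}   OUT={b@B1, c@B2, e@B2, f@B3}
  B4:   IN={b@B1, c@B2, e@B2, f@B3}   OUT={b@B1, c@B2, e@B2, f@B3}
  B5:   IN={b@B1, c@B2, e@B2, f@B3}   OUT={b@B1, c@B2, e@B5, f@B3}
  B6:   IN={b@B1, c@B2, e@B5, f@B3}   OUT={b@B1, c@B2, e@B5, f@B6}
  B7:   IN={b@B1, c@B2, e@B5, f@B6}   OUT={a@B7, b@B1, c@B2, e@B5, f@B6}

Merge at B7: IN[B7] = OUT[B6] = {b@B1, c@B2, e@B5, f@B6}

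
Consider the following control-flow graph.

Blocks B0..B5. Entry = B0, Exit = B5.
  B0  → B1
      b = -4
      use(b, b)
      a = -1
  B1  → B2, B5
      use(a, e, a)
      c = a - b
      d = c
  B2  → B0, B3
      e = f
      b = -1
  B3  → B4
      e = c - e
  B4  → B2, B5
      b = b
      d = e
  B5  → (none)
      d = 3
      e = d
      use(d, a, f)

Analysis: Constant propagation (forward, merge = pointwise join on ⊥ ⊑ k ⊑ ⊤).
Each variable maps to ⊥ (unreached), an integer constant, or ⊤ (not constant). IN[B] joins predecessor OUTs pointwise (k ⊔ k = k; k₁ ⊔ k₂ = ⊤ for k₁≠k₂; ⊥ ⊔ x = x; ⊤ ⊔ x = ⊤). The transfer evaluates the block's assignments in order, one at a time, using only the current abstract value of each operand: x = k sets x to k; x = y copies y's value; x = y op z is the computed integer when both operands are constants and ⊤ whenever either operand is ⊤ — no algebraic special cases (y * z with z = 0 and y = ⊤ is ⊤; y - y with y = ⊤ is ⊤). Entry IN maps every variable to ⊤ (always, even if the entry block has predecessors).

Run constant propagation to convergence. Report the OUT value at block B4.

Fixpoint table:
  B0: | IN=(all ⊤) | OUT={a:-1, b:-4; rest ⊤}
  B1: | IN={a:-1, b:-4; rest ⊤} | OUT={a:-1, b:-4, c:3, d:3; rest ⊤}
  B2: | IN={a:-1, c:3; rest ⊤} | OUT={a:-1, b:-1, c:3; rest ⊤}
  B3: | IN={a:-1, b:-1, c:3; rest ⊤} | OUT={a:-1, b:-1, c:3; rest ⊤}
  B4: | IN={a:-1, b:-1, c:3; rest ⊤} | OUT={a:-1, b:-1, c:3; rest ⊤}
  B5: | IN={a:-1, c:3; rest ⊤} | OUT={a:-1, c:3, d:3, e:3; rest ⊤}

Merge at B4: IN[B4] = OUT[B3] = {a: -1, b: -1, c: 3, d: ⊤, e: ⊤, f: ⊤}
Applying B4's transfer function to that IN value gives OUT[B4] (row B4 above).

Answer: {a: -1, b: -1, c: 3, d: ⊤, e: ⊤, f: ⊤}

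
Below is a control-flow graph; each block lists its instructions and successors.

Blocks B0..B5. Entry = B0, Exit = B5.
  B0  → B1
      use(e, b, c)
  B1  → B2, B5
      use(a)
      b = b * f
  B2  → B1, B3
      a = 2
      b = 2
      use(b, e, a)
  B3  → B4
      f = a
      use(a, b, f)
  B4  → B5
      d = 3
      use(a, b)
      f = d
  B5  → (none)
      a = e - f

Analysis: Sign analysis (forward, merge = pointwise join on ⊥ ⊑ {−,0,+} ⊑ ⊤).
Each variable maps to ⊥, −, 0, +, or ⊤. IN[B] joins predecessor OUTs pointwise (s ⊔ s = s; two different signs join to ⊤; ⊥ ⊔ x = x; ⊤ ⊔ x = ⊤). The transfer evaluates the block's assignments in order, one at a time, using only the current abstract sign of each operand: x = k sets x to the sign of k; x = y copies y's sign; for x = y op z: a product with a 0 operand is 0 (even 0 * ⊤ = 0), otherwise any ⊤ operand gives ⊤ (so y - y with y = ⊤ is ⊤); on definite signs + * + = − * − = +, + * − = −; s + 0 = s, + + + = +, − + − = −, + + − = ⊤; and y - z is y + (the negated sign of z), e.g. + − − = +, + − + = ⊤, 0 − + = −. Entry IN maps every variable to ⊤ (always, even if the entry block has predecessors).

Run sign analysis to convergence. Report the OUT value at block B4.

Answer: {a: +, b: +, c: ⊤, d: +, e: ⊤, f: +}

Trace:
Converged values:
  B0:   IN=(all ⊤)   OUT=(all ⊤)
  B1:   IN=(all ⊤)   OUT=(all ⊤)
  B2:   IN=(all ⊤)   OUT={a:+, b:+; rest ⊤}
  B3:   IN={a:+, b:+; rest ⊤}   OUT={a:+, b:+, f:+; rest ⊤}
  B4:   IN={a:+, b:+, f:+; rest ⊤}   OUT={a:+, b:+, d:+, f:+; rest ⊤}
  B5:   IN=(all ⊤)   OUT=(all ⊤)

Merge at B4: IN[B4] = OUT[B3] = {a: +, b: +, c: ⊤, d: ⊤, e: ⊤, f: +}
Applying B4's transfer function to that IN value gives OUT[B4] (row B4 above).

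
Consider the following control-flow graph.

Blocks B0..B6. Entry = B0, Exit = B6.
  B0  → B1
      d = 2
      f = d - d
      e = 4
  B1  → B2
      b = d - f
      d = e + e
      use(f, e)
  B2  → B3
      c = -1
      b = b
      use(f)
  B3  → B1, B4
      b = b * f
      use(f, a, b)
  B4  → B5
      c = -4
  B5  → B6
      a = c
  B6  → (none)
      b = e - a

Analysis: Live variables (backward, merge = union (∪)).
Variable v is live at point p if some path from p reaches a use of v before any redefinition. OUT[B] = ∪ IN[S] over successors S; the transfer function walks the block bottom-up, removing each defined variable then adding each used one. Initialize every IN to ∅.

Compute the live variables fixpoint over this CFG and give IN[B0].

Per-block solution:
  B0:   IN={a}   OUT={a, d, e, f}
  B1:   IN={a, d, e, f}   OUT={a, b, d, e, f}
  B2:   IN={a, b, d, e, f}   OUT={a, b, d, e, f}
  B3:   IN={a, b, d, e, f}   OUT={a, d, e, f}
  B4:   IN={e}   OUT={c, e}
  B5:   IN={c, e}   OUT={a, e}
  B6:   IN={a, e}   OUT={}

Merge at B0: OUT[B0] = IN[B1] = {a, d, e, f}
Applying B0's transfer function to that OUT value gives IN[B0] (row B0 above).

Answer: {a}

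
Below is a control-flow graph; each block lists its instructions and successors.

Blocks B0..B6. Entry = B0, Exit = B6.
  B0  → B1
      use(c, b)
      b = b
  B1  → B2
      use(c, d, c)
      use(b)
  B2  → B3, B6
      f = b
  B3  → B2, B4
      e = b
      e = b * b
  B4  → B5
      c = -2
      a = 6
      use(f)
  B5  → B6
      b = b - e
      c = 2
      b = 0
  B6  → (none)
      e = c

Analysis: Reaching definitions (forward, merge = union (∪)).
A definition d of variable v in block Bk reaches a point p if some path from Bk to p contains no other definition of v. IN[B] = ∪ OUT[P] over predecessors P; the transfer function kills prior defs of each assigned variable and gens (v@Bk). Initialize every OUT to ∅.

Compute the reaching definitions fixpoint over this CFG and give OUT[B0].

Fixpoint table:
  B0: | IN={} | OUT={b@B0}
  B1: | IN={b@B0} | OUT={b@B0}
  B2: | IN={b@B0, e@B3, f@B2} | OUT={b@B0, e@B3, f@B2}
  B3: | IN={b@B0, e@B3, f@B2} | OUT={b@B0, e@B3, f@B2}
  B4: | IN={b@B0, e@B3, f@B2} | OUT={a@B4, b@B0, c@B4, e@B3, f@B2}
  B5: | IN={a@B4, b@B0, c@B4, e@B3, f@B2} | OUT={a@B4, b@B5, c@B5, e@B3, f@B2}
  B6: | IN={a@B4, b@B0, b@B5, c@B5, e@B3, f@B2} | OUT={a@B4, b@B0, b@B5, c@B5, e@B6, f@B2}

B0 is the boundary node: IN[B0] = {}
Applying B0's transfer function to that IN value gives OUT[B0] (row B0 above).

Answer: {b@B0}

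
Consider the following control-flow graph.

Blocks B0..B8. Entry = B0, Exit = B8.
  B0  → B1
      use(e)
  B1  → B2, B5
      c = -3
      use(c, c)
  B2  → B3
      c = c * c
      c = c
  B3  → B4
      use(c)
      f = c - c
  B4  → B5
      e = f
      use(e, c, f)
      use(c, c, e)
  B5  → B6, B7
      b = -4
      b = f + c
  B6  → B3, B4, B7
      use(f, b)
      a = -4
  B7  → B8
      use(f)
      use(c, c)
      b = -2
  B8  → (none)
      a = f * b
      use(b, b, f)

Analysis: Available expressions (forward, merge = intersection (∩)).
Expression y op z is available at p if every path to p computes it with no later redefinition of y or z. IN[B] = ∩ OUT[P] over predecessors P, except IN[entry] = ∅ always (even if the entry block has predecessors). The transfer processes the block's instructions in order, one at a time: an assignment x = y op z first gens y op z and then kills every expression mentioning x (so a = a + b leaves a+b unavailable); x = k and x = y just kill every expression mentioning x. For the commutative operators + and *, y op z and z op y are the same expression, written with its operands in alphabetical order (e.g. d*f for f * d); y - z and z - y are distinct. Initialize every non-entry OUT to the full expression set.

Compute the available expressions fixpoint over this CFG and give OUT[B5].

Converged values:
  B0: | IN={} | OUT={}
  B1: | IN={} | OUT={}
  B2: | IN={} | OUT={}
  B3: | IN={} | OUT={c-c}
  B4: | IN={} | OUT={}
  B5: | IN={} | OUT={c+f}
  B6: | IN={c+f} | OUT={c+f}
  B7: | IN={c+f} | OUT={c+f}
  B8: | IN={c+f} | OUT={b*f, c+f}

Merge at B5: IN[B5] = OUT[B1] ∩ OUT[B4] = {}
Applying B5's transfer function to that IN value gives OUT[B5] (row B5 above).

Answer: {c+f}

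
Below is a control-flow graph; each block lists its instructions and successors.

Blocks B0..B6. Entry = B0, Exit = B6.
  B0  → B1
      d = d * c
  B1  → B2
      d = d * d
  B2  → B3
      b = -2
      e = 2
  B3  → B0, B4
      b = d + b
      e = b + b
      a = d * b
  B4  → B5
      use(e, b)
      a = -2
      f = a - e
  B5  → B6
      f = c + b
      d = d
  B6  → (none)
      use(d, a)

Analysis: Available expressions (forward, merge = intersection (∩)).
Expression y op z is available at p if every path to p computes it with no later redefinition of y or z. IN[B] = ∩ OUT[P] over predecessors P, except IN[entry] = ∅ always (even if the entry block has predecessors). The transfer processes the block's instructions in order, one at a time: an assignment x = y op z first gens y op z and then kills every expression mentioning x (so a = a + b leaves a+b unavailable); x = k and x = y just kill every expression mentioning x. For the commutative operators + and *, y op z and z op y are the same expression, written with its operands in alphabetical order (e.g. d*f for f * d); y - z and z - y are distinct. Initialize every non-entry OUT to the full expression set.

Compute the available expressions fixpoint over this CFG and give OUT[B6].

Answer: {a-e, b+b, b+c}

Derivation:
Per-block solution:
  B0: | IN={} | OUT={}
  B1: | IN={} | OUT={}
  B2: | IN={} | OUT={}
  B3: | IN={} | OUT={b*d, b+b}
  B4: | IN={b*d, b+b} | OUT={a-e, b*d, b+b}
  B5: | IN={a-e, b*d, b+b} | OUT={a-e, b+b, b+c}
  B6: | IN={a-e, b+b, b+c} | OUT={a-e, b+b, b+c}

Merge at B6: IN[B6] = OUT[B5] = {a-e, b+b, b+c}
Applying B6's transfer function to that IN value gives OUT[B6] (row B6 above).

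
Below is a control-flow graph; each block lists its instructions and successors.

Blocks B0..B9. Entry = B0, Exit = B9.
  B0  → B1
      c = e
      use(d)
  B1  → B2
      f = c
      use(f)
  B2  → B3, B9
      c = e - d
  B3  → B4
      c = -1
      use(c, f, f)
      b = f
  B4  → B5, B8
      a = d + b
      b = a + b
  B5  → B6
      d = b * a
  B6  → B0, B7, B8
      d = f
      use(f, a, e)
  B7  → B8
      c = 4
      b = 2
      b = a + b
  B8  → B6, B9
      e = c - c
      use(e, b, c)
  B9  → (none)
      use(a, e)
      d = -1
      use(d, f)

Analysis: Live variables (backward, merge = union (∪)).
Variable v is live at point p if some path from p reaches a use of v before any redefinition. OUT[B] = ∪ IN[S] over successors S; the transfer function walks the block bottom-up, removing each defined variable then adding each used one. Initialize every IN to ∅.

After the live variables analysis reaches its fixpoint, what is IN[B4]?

Answer: {b, c, d, e, f}

Working:
Converged values:
  B0: | IN={a, d, e} | OUT={a, c, d, e}
  B1: | IN={a, c, d, e} | OUT={a, d, e, f}
  B2: | IN={a, d, e, f} | OUT={a, d, e, f}
  B3: | IN={d, e, f} | OUT={b, c, d, e, f}
  B4: | IN={b, c, d, e, f} | OUT={a, b, c, e, f}
  B5: | IN={a, b, c, e, f} | OUT={a, b, c, e, f}
  B6: | IN={a, b, c, e, f} | OUT={a, b, c, d, e, f}
  B7: | IN={a, f} | OUT={a, b, c, f}
  B8: | IN={a, b, c, f} | OUT={a, b, c, e, f}
  B9: | IN={a, e, f} | OUT={}

Merge at B4: OUT[B4] = IN[B5] ⊔ IN[B8] = {a, b, c, e, f}
Applying B4's transfer function to that OUT value gives IN[B4] (row B4 above).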